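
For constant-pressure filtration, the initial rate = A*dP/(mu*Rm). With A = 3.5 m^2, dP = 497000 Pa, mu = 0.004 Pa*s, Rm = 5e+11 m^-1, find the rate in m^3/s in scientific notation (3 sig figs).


rate = A * dP / (mu * Rm)
rate = 3.5 * 497000 / (0.004 * 5e+11)
rate = 1739500.0 / 2.000e+09
rate = 8.70e-04 m^3/s


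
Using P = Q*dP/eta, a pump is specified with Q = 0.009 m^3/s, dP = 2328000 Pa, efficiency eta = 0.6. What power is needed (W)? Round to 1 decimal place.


P = Q * dP / eta
P = 0.009 * 2328000 / 0.6
P = 20952.0 / 0.6
P = 34920.0 W


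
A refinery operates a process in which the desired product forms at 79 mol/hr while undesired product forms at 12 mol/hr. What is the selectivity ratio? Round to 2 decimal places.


S = desired product rate / undesired product rate
S = 79 / 12
S = 6.58


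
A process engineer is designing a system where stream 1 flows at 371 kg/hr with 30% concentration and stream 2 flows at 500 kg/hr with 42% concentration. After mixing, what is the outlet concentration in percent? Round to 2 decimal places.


Mass balance on solute: F1*x1 + F2*x2 = F3*x3
F3 = F1 + F2 = 371 + 500 = 871 kg/hr
x3 = (F1*x1 + F2*x2)/F3
x3 = (371*0.3 + 500*0.42) / 871
x3 = 36.89%


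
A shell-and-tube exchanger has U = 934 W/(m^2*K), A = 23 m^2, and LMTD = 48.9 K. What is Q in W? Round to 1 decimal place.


Q = U * A * LMTD
Q = 934 * 23 * 48.9
Q = 1050469.8 W


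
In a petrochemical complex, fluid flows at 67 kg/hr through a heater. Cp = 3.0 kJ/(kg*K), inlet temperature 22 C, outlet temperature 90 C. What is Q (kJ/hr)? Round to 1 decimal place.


Q = m_dot * Cp * (T2 - T1)
Q = 67 * 3.0 * (90 - 22)
Q = 67 * 3.0 * 68
Q = 13668.0 kJ/hr


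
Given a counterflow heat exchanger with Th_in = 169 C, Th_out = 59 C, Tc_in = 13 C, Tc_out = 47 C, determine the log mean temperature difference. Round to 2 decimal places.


dT1 = Th_in - Tc_out = 169 - 47 = 122
dT2 = Th_out - Tc_in = 59 - 13 = 46
LMTD = (dT1 - dT2) / ln(dT1/dT2)
LMTD = (122 - 46) / ln(122/46)
LMTD = 77.92 K


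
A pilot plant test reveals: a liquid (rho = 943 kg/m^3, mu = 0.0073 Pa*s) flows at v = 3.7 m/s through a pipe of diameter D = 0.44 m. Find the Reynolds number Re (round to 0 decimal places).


Re = rho * v * D / mu
Re = 943 * 3.7 * 0.44 / 0.0073
Re = 1535.204 / 0.0073
Re = 210302


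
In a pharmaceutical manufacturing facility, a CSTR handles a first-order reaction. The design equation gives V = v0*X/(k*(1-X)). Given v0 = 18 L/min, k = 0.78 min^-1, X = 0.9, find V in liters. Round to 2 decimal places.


V = v0 * X / (k * (1 - X))
V = 18 * 0.9 / (0.78 * (1 - 0.9))
V = 16.2 / (0.78 * 0.1)
V = 16.2 / 0.078
V = 207.69 L


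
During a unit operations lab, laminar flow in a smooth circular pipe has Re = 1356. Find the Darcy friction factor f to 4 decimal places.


f = 64 / Re
f = 64 / 1356
f = 0.0472


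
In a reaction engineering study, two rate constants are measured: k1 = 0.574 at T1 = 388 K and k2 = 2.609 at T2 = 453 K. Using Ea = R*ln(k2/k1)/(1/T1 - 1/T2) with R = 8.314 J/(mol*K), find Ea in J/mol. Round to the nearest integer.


Ea = R * ln(k2/k1) / (1/T1 - 1/T2)
ln(k2/k1) = ln(2.609/0.574) = 1.5140929
1/T1 - 1/T2 = 1/388 - 1/453 = 0.000369814069
Ea = 8.314 * 1.5140929 / 0.000369814069
Ea = 34039 J/mol


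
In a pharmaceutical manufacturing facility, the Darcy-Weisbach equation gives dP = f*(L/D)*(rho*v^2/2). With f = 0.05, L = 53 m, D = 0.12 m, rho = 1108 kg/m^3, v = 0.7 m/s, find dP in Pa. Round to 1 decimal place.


dP = f * (L/D) * (rho*v^2/2)
dP = 0.05 * (53/0.12) * (1108*0.7^2/2)
L/D = 441.66666667
rho*v^2/2 = 1108*0.49/2 = 271.46
dP = 0.05 * 441.66666667 * 271.46
dP = 5994.7 Pa


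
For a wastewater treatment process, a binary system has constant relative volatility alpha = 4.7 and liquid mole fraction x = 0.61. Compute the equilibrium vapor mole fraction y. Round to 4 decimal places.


y = alpha*x / (1 + (alpha-1)*x)
y = 4.7*0.61 / (1 + (4.7-1)*0.61)
y = 2.867 / (1 + 2.257)
y = 2.867 / 3.257
y = 0.8803


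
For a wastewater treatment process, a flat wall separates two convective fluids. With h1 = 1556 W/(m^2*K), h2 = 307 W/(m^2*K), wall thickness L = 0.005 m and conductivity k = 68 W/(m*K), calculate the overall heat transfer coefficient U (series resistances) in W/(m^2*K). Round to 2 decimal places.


1/U = 1/h1 + L/k + 1/h2
1/U = 1/1556 + 0.005/68 + 1/307
1/U = 0.0006426735 + 7.35294e-05 + 0.003257329
1/U = 0.0039735319
U = 251.67 W/(m^2*K)


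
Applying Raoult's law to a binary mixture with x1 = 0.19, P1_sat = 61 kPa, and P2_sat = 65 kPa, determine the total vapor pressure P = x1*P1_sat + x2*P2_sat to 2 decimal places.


P = x1*P1_sat + x2*P2_sat
x2 = 1 - x1 = 1 - 0.19 = 0.81
P = 0.19*61 + 0.81*65
P = 11.59 + 52.65
P = 64.24 kPa


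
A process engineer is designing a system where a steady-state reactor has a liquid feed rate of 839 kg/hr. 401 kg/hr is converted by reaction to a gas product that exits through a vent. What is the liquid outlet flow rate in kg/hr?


Steady-state mass balance on the main outlet: F_out = F_in - F_removed
F_out = 839 - 401
F_out = 438 kg/hr


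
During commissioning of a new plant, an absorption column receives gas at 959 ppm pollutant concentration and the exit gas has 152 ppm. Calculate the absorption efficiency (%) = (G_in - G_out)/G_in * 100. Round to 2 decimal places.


Efficiency = (G_in - G_out) / G_in * 100%
Efficiency = (959 - 152) / 959 * 100
Efficiency = 807 / 959 * 100
Efficiency = 84.15%


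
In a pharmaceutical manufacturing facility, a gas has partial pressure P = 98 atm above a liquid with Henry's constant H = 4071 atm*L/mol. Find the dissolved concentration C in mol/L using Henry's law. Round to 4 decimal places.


C = P / H
C = 98 / 4071
C = 0.0241 mol/L


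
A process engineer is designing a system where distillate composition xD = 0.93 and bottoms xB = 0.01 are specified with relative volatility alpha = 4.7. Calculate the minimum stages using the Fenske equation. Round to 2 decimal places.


N_min = ln((xD*(1-xB))/(xB*(1-xD))) / ln(alpha)
Numerator inside ln: 0.9207 / 0.0007 = 1315.285714
ln(1315.285714) = 7.181809
ln(alpha) = ln(4.7) = 1.547563
N_min = 7.181809 / 1.547563 = 4.64


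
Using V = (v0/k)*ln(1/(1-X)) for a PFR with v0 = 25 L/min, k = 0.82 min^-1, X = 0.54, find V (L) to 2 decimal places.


V = (v0/k) * ln(1/(1-X))
V = (25/0.82) * ln(1/(1-0.54))
V = 30.487805 * ln(2.173913)
V = 30.487805 * 0.776529
V = 23.67 L


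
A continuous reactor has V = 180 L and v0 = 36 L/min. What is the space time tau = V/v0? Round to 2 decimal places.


tau = V / v0
tau = 180 / 36
tau = 5.00 min


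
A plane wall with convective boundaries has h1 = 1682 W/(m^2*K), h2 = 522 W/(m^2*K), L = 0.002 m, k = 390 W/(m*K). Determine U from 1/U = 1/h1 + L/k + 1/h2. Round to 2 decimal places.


1/U = 1/h1 + L/k + 1/h2
1/U = 1/1682 + 0.002/390 + 1/522
1/U = 0.0005945303 + 5.1282e-06 + 0.0019157088
1/U = 0.0025153673
U = 397.56 W/(m^2*K)


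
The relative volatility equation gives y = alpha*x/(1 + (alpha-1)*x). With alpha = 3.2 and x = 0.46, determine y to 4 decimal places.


y = alpha*x / (1 + (alpha-1)*x)
y = 3.2*0.46 / (1 + (3.2-1)*0.46)
y = 1.472 / (1 + 1.012)
y = 1.472 / 2.012
y = 0.7316


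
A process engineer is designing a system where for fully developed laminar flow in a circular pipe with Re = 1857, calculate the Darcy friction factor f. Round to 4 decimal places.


f = 64 / Re
f = 64 / 1857
f = 0.0345


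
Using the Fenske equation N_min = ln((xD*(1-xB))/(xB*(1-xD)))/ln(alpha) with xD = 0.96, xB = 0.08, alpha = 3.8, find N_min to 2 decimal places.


N_min = ln((xD*(1-xB))/(xB*(1-xD))) / ln(alpha)
Numerator inside ln: 0.8832 / 0.0032 = 276.0
ln(276.0) = 5.620401
ln(alpha) = ln(3.8) = 1.335001
N_min = 5.620401 / 1.335001 = 4.21


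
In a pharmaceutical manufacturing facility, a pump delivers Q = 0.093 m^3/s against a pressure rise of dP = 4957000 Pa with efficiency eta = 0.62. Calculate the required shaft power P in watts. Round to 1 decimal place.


P = Q * dP / eta
P = 0.093 * 4957000 / 0.62
P = 461001.0 / 0.62
P = 743550.0 W


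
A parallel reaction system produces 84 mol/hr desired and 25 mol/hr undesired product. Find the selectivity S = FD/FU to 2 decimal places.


S = desired product rate / undesired product rate
S = 84 / 25
S = 3.36


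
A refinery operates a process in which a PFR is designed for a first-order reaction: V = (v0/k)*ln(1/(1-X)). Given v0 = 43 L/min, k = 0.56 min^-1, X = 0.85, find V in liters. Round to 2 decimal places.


V = (v0/k) * ln(1/(1-X))
V = (43/0.56) * ln(1/(1-0.85))
V = 76.785714 * ln(6.666667)
V = 76.785714 * 1.89712
V = 145.67 L


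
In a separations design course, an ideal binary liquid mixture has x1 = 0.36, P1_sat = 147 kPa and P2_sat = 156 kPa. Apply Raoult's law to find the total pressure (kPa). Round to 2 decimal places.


P = x1*P1_sat + x2*P2_sat
x2 = 1 - x1 = 1 - 0.36 = 0.64
P = 0.36*147 + 0.64*156
P = 52.92 + 99.84
P = 152.76 kPa


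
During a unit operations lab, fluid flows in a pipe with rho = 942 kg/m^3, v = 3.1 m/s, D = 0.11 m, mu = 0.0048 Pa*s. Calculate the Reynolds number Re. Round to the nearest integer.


Re = rho * v * D / mu
Re = 942 * 3.1 * 0.11 / 0.0048
Re = 321.222 / 0.0048
Re = 66921


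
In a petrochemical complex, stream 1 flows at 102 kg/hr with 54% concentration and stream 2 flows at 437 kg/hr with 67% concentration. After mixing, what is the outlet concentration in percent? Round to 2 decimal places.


Mass balance on solute: F1*x1 + F2*x2 = F3*x3
F3 = F1 + F2 = 102 + 437 = 539 kg/hr
x3 = (F1*x1 + F2*x2)/F3
x3 = (102*0.54 + 437*0.67) / 539
x3 = 64.54%


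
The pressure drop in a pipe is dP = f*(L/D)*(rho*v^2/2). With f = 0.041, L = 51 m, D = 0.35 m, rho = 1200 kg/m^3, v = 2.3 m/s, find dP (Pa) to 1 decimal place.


dP = f * (L/D) * (rho*v^2/2)
dP = 0.041 * (51/0.35) * (1200*2.3^2/2)
L/D = 145.71428571
rho*v^2/2 = 1200*5.29/2 = 3174.0
dP = 0.041 * 145.71428571 * 3174.0
dP = 18962.4 Pa


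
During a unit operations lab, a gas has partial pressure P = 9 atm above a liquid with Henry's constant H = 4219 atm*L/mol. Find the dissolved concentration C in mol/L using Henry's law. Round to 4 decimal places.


C = P / H
C = 9 / 4219
C = 0.0021 mol/L


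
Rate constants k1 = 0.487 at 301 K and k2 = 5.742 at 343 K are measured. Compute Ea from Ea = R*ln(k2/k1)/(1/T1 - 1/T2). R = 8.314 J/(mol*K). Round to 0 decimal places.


Ea = R * ln(k2/k1) / (1/T1 - 1/T2)
ln(k2/k1) = ln(5.742/0.487) = 2.4672987
1/T1 - 1/T2 = 1/301 - 1/343 = 0.000406807241
Ea = 8.314 * 2.4672987 / 0.000406807241
Ea = 50425 J/mol


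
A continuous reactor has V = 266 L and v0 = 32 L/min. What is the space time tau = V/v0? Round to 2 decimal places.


tau = V / v0
tau = 266 / 32
tau = 8.31 min


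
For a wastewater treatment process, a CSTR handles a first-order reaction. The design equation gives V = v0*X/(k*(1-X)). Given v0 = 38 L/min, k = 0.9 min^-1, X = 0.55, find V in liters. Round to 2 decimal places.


V = v0 * X / (k * (1 - X))
V = 38 * 0.55 / (0.9 * (1 - 0.55))
V = 20.9 / (0.9 * 0.45)
V = 20.9 / 0.405
V = 51.60 L


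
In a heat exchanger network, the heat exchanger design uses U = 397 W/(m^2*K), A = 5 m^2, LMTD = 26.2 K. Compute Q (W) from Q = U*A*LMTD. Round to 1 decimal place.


Q = U * A * LMTD
Q = 397 * 5 * 26.2
Q = 52007.0 W


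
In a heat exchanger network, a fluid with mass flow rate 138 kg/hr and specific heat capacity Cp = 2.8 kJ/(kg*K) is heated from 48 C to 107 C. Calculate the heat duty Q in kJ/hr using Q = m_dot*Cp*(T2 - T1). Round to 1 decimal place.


Q = m_dot * Cp * (T2 - T1)
Q = 138 * 2.8 * (107 - 48)
Q = 138 * 2.8 * 59
Q = 22797.6 kJ/hr


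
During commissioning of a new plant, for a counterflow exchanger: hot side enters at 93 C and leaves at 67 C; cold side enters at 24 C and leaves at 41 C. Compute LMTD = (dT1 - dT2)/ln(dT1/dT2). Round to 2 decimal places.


dT1 = Th_in - Tc_out = 93 - 41 = 52
dT2 = Th_out - Tc_in = 67 - 24 = 43
LMTD = (dT1 - dT2) / ln(dT1/dT2)
LMTD = (52 - 43) / ln(52/43)
LMTD = 47.36 K


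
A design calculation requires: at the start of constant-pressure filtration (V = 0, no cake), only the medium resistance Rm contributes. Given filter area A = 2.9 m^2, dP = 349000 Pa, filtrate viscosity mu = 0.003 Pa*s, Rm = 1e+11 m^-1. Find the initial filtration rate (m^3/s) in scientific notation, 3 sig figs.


rate = A * dP / (mu * Rm)
rate = 2.9 * 349000 / (0.003 * 1e+11)
rate = 1012100.0 / 3.000e+08
rate = 3.37e-03 m^3/s


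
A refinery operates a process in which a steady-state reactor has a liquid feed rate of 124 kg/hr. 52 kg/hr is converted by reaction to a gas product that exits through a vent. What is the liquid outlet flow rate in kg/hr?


Steady-state mass balance on the main outlet: F_out = F_in - F_removed
F_out = 124 - 52
F_out = 72 kg/hr


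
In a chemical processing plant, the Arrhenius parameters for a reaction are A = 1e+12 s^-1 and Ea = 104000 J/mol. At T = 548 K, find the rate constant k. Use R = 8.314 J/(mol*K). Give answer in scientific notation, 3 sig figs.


k = A * exp(-Ea/(R*T))
k = 1e+12 * exp(-104000 / (8.314 * 548))
k = 1e+12 * exp(-22.826681)
k = 1.22e+02


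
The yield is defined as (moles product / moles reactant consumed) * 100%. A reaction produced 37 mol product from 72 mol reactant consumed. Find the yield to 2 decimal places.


Yield = (moles product / moles consumed) * 100%
Yield = (37 / 72) * 100
Yield = 0.5139 * 100
Yield = 51.39%


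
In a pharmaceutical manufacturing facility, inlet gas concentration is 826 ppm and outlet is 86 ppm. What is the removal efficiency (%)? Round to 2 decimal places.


Efficiency = (G_in - G_out) / G_in * 100%
Efficiency = (826 - 86) / 826 * 100
Efficiency = 740 / 826 * 100
Efficiency = 89.59%


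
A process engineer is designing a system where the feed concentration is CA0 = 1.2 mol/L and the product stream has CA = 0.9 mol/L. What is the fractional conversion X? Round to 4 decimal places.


X = (CA0 - CA) / CA0
X = (1.2 - 0.9) / 1.2
X = 0.3 / 1.2
X = 0.2500


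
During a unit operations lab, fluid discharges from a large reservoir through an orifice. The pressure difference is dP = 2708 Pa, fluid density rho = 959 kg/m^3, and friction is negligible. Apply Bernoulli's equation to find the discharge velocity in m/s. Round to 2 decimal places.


v = sqrt(2*dP/rho)
v = sqrt(2*2708/959)
v = sqrt(5.64755)
v = 2.38 m/s


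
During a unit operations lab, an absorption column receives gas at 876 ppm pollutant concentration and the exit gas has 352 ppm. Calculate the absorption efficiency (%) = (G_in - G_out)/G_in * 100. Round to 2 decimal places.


Efficiency = (G_in - G_out) / G_in * 100%
Efficiency = (876 - 352) / 876 * 100
Efficiency = 524 / 876 * 100
Efficiency = 59.82%


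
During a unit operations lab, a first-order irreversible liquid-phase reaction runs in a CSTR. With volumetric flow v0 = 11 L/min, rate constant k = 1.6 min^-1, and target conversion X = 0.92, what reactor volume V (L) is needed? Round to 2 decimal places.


V = v0 * X / (k * (1 - X))
V = 11 * 0.92 / (1.6 * (1 - 0.92))
V = 10.12 / (1.6 * 0.08)
V = 10.12 / 0.128
V = 79.06 L


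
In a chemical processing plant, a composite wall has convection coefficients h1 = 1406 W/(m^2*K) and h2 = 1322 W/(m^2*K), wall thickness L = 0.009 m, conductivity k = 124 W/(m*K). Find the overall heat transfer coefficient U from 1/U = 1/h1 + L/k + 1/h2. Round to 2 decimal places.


1/U = 1/h1 + L/k + 1/h2
1/U = 1/1406 + 0.009/124 + 1/1322
1/U = 0.0007112376 + 7.25806e-05 + 0.0007564297
1/U = 0.0015402479
U = 649.25 W/(m^2*K)


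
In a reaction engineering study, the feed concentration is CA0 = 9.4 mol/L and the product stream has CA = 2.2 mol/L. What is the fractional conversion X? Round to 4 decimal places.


X = (CA0 - CA) / CA0
X = (9.4 - 2.2) / 9.4
X = 7.2 / 9.4
X = 0.7660


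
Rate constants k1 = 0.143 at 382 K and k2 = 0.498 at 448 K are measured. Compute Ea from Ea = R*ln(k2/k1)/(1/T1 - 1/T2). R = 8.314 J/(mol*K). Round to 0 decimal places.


Ea = R * ln(k2/k1) / (1/T1 - 1/T2)
ln(k2/k1) = ln(0.498/0.143) = 1.2477554
1/T1 - 1/T2 = 1/382 - 1/448 = 0.00038565819
Ea = 8.314 * 1.2477554 / 0.00038565819
Ea = 26899 J/mol


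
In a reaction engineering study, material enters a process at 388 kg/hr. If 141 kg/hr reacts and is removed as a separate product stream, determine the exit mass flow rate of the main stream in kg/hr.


Steady-state mass balance on the main outlet: F_out = F_in - F_removed
F_out = 388 - 141
F_out = 247 kg/hr


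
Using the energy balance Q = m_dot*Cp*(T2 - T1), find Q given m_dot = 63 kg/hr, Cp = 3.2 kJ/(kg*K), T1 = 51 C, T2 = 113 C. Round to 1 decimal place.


Q = m_dot * Cp * (T2 - T1)
Q = 63 * 3.2 * (113 - 51)
Q = 63 * 3.2 * 62
Q = 12499.2 kJ/hr


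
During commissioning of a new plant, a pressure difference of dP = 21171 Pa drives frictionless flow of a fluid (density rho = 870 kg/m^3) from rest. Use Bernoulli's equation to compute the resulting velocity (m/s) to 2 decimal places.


v = sqrt(2*dP/rho)
v = sqrt(2*21171/870)
v = sqrt(48.668966)
v = 6.98 m/s


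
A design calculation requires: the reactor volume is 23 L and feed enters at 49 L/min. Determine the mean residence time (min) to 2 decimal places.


tau = V / v0
tau = 23 / 49
tau = 0.47 min


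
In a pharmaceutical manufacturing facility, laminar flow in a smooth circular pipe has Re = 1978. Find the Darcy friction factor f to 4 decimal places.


f = 64 / Re
f = 64 / 1978
f = 0.0324


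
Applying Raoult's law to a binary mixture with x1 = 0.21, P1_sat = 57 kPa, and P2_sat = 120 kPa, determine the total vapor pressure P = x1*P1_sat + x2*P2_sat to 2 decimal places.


P = x1*P1_sat + x2*P2_sat
x2 = 1 - x1 = 1 - 0.21 = 0.79
P = 0.21*57 + 0.79*120
P = 11.97 + 94.8
P = 106.77 kPa


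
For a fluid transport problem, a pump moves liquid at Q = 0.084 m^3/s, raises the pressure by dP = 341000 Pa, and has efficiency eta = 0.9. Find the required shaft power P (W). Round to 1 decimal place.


P = Q * dP / eta
P = 0.084 * 341000 / 0.9
P = 28644.0 / 0.9
P = 31826.7 W


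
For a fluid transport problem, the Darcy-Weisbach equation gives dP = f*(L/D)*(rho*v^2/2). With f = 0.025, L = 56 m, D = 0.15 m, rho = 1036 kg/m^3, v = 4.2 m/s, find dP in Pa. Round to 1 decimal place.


dP = f * (L/D) * (rho*v^2/2)
dP = 0.025 * (56/0.15) * (1036*4.2^2/2)
L/D = 373.33333333
rho*v^2/2 = 1036*17.64/2 = 9137.52
dP = 0.025 * 373.33333333 * 9137.52
dP = 85283.5 Pa


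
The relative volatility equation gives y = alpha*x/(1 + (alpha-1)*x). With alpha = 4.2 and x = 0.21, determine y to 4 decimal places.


y = alpha*x / (1 + (alpha-1)*x)
y = 4.2*0.21 / (1 + (4.2-1)*0.21)
y = 0.882 / (1 + 0.672)
y = 0.882 / 1.672
y = 0.5275


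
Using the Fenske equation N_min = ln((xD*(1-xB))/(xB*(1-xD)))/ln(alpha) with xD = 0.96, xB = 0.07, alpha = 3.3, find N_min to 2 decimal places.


N_min = ln((xD*(1-xB))/(xB*(1-xD))) / ln(alpha)
Numerator inside ln: 0.8928 / 0.0028 = 318.857143
ln(318.857143) = 5.764743
ln(alpha) = ln(3.3) = 1.193922
N_min = 5.764743 / 1.193922 = 4.83


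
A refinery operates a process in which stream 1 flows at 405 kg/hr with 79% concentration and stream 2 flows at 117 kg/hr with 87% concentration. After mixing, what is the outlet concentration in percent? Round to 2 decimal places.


Mass balance on solute: F1*x1 + F2*x2 = F3*x3
F3 = F1 + F2 = 405 + 117 = 522 kg/hr
x3 = (F1*x1 + F2*x2)/F3
x3 = (405*0.79 + 117*0.87) / 522
x3 = 80.79%


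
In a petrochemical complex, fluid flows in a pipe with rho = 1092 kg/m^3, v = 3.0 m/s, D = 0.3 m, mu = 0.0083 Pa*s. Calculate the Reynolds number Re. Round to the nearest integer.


Re = rho * v * D / mu
Re = 1092 * 3.0 * 0.3 / 0.0083
Re = 982.8 / 0.0083
Re = 118410


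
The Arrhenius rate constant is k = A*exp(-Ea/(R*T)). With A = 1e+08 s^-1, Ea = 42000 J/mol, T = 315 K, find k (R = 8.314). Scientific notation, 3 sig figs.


k = A * exp(-Ea/(R*T))
k = 1e+08 * exp(-42000 / (8.314 * 315))
k = 1e+08 * exp(-16.037206)
k = 1.08e+01


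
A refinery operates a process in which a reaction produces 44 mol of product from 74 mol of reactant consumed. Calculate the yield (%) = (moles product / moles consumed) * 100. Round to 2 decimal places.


Yield = (moles product / moles consumed) * 100%
Yield = (44 / 74) * 100
Yield = 0.5946 * 100
Yield = 59.46%


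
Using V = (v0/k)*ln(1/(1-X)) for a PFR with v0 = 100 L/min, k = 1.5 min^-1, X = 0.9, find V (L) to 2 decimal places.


V = (v0/k) * ln(1/(1-X))
V = (100/1.5) * ln(1/(1-0.9))
V = 66.666667 * ln(10.0)
V = 66.666667 * 2.302585
V = 153.51 L


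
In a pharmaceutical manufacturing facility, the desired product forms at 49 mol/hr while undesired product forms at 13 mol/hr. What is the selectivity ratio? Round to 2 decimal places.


S = desired product rate / undesired product rate
S = 49 / 13
S = 3.77


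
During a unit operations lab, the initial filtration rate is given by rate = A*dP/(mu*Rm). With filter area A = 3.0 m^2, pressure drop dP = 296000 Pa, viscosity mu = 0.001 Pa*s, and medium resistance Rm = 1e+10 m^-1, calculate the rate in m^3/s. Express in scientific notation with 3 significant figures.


rate = A * dP / (mu * Rm)
rate = 3.0 * 296000 / (0.001 * 1e+10)
rate = 888000.0 / 1.000e+07
rate = 8.88e-02 m^3/s


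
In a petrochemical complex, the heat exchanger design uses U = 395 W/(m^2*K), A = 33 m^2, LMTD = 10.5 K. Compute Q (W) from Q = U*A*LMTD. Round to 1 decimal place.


Q = U * A * LMTD
Q = 395 * 33 * 10.5
Q = 136867.5 W


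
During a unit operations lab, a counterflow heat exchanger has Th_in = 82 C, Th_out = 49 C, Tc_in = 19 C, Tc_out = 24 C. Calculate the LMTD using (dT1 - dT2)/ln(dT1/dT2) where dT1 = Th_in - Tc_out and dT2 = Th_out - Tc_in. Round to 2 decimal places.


dT1 = Th_in - Tc_out = 82 - 24 = 58
dT2 = Th_out - Tc_in = 49 - 19 = 30
LMTD = (dT1 - dT2) / ln(dT1/dT2)
LMTD = (58 - 30) / ln(58/30)
LMTD = 42.47 K


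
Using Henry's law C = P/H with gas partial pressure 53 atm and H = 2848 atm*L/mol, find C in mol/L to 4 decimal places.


C = P / H
C = 53 / 2848
C = 0.0186 mol/L


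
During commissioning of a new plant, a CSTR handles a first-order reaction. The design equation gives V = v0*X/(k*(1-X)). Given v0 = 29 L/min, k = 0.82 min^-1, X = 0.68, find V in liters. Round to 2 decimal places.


V = v0 * X / (k * (1 - X))
V = 29 * 0.68 / (0.82 * (1 - 0.68))
V = 19.72 / (0.82 * 0.32)
V = 19.72 / 0.2624
V = 75.15 L


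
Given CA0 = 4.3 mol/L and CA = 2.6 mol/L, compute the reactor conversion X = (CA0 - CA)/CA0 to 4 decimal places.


X = (CA0 - CA) / CA0
X = (4.3 - 2.6) / 4.3
X = 1.7 / 4.3
X = 0.3953


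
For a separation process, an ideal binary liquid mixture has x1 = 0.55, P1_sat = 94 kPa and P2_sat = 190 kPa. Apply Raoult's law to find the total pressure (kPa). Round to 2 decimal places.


P = x1*P1_sat + x2*P2_sat
x2 = 1 - x1 = 1 - 0.55 = 0.45
P = 0.55*94 + 0.45*190
P = 51.7 + 85.5
P = 137.20 kPa


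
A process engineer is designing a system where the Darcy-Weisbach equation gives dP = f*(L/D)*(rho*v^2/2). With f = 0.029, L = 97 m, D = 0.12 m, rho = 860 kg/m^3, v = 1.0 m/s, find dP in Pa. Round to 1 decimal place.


dP = f * (L/D) * (rho*v^2/2)
dP = 0.029 * (97/0.12) * (860*1.0^2/2)
L/D = 808.33333333
rho*v^2/2 = 860*1.0/2 = 430.0
dP = 0.029 * 808.33333333 * 430.0
dP = 10079.9 Pa


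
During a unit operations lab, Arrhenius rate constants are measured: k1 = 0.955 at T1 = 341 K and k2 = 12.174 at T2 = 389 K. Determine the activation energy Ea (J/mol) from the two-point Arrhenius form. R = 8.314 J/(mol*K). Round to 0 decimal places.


Ea = R * ln(k2/k1) / (1/T1 - 1/T2)
ln(k2/k1) = ln(12.174/0.955) = 2.5453465
1/T1 - 1/T2 = 1/341 - 1/389 = 0.000361857232
Ea = 8.314 * 2.5453465 / 0.000361857232
Ea = 58482 J/mol


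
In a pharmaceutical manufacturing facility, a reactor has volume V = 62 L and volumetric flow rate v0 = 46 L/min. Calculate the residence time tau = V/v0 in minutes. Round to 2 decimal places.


tau = V / v0
tau = 62 / 46
tau = 1.35 min


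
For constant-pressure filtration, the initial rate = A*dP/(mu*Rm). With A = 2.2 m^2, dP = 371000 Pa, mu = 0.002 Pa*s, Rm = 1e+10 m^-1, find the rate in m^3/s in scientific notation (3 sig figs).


rate = A * dP / (mu * Rm)
rate = 2.2 * 371000 / (0.002 * 1e+10)
rate = 816200.0 / 2.000e+07
rate = 4.08e-02 m^3/s


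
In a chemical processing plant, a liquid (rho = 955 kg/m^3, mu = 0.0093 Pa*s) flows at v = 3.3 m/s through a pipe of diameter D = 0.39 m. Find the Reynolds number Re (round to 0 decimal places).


Re = rho * v * D / mu
Re = 955 * 3.3 * 0.39 / 0.0093
Re = 1229.085 / 0.0093
Re = 132160


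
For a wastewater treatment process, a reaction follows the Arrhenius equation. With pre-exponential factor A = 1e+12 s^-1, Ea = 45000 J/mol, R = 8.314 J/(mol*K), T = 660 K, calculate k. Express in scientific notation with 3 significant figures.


k = A * exp(-Ea/(R*T))
k = 1e+12 * exp(-45000 / (8.314 * 660))
k = 1e+12 * exp(-8.200844)
k = 2.74e+08


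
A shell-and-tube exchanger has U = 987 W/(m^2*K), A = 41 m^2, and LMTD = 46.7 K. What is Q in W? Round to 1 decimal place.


Q = U * A * LMTD
Q = 987 * 41 * 46.7
Q = 1889808.9 W


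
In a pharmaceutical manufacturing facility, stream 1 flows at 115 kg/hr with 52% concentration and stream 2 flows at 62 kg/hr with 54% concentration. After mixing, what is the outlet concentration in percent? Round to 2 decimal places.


Mass balance on solute: F1*x1 + F2*x2 = F3*x3
F3 = F1 + F2 = 115 + 62 = 177 kg/hr
x3 = (F1*x1 + F2*x2)/F3
x3 = (115*0.52 + 62*0.54) / 177
x3 = 52.70%


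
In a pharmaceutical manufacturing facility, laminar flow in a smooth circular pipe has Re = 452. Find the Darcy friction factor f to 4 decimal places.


f = 64 / Re
f = 64 / 452
f = 0.1416


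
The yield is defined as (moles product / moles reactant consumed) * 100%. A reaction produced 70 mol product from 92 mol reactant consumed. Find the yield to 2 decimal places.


Yield = (moles product / moles consumed) * 100%
Yield = (70 / 92) * 100
Yield = 0.7609 * 100
Yield = 76.09%


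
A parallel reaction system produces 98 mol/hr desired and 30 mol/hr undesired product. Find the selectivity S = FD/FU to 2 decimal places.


S = desired product rate / undesired product rate
S = 98 / 30
S = 3.27


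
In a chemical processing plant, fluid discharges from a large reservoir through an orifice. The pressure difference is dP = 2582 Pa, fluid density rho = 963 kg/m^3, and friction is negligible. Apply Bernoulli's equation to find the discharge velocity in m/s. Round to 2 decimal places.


v = sqrt(2*dP/rho)
v = sqrt(2*2582/963)
v = sqrt(5.362409)
v = 2.32 m/s


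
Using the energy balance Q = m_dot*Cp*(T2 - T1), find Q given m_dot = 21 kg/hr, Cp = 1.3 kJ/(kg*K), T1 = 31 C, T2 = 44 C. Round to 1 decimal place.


Q = m_dot * Cp * (T2 - T1)
Q = 21 * 1.3 * (44 - 31)
Q = 21 * 1.3 * 13
Q = 354.9 kJ/hr


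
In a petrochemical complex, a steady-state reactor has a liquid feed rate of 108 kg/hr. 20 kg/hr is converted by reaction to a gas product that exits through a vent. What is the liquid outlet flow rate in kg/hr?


Steady-state mass balance on the main outlet: F_out = F_in - F_removed
F_out = 108 - 20
F_out = 88 kg/hr


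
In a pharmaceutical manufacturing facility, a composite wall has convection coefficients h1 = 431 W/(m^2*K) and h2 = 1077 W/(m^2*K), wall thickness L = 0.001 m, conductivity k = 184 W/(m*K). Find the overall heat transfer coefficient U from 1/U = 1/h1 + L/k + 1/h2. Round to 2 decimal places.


1/U = 1/h1 + L/k + 1/h2
1/U = 1/431 + 0.001/184 + 1/1077
1/U = 0.0023201856 + 5.4348e-06 + 0.0009285051
1/U = 0.0032541255
U = 307.30 W/(m^2*K)


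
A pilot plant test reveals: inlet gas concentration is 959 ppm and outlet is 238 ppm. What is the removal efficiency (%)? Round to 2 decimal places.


Efficiency = (G_in - G_out) / G_in * 100%
Efficiency = (959 - 238) / 959 * 100
Efficiency = 721 / 959 * 100
Efficiency = 75.18%


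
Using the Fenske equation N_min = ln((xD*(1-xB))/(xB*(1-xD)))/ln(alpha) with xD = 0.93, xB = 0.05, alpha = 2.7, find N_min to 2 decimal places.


N_min = ln((xD*(1-xB))/(xB*(1-xD))) / ln(alpha)
Numerator inside ln: 0.8835 / 0.0035 = 252.428571
ln(252.428571) = 5.531128
ln(alpha) = ln(2.7) = 0.993252
N_min = 5.531128 / 0.993252 = 5.57


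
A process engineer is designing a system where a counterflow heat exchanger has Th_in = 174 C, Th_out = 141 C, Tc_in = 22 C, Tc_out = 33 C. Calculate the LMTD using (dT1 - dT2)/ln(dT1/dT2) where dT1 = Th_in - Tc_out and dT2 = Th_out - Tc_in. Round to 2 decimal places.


dT1 = Th_in - Tc_out = 174 - 33 = 141
dT2 = Th_out - Tc_in = 141 - 22 = 119
LMTD = (dT1 - dT2) / ln(dT1/dT2)
LMTD = (141 - 119) / ln(141/119)
LMTD = 129.69 K


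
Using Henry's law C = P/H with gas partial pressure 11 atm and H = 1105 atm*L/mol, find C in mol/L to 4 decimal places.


C = P / H
C = 11 / 1105
C = 0.0100 mol/L


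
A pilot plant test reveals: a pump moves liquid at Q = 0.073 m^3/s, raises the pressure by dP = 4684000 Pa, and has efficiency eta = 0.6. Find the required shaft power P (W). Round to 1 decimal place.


P = Q * dP / eta
P = 0.073 * 4684000 / 0.6
P = 341932.0 / 0.6
P = 569886.7 W


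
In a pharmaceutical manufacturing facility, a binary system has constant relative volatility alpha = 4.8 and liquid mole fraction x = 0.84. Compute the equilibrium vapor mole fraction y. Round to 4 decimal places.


y = alpha*x / (1 + (alpha-1)*x)
y = 4.8*0.84 / (1 + (4.8-1)*0.84)
y = 4.032 / (1 + 3.192)
y = 4.032 / 4.192
y = 0.9618


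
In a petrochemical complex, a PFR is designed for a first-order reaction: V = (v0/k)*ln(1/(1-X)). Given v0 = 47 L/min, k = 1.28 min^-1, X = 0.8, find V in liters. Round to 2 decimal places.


V = (v0/k) * ln(1/(1-X))
V = (47/1.28) * ln(1/(1-0.8))
V = 36.71875 * ln(5.0)
V = 36.71875 * 1.609438
V = 59.10 L


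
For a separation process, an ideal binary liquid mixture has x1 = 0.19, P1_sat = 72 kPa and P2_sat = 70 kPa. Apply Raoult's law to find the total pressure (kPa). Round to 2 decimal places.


P = x1*P1_sat + x2*P2_sat
x2 = 1 - x1 = 1 - 0.19 = 0.81
P = 0.19*72 + 0.81*70
P = 13.68 + 56.7
P = 70.38 kPa


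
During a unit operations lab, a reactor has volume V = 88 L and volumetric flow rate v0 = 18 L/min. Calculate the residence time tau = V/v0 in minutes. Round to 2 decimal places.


tau = V / v0
tau = 88 / 18
tau = 4.89 min


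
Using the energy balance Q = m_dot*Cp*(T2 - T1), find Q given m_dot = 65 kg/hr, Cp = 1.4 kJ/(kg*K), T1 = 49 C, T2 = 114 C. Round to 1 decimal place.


Q = m_dot * Cp * (T2 - T1)
Q = 65 * 1.4 * (114 - 49)
Q = 65 * 1.4 * 65
Q = 5915.0 kJ/hr


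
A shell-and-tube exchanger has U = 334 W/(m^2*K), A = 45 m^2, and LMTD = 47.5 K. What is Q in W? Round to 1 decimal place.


Q = U * A * LMTD
Q = 334 * 45 * 47.5
Q = 713925.0 W


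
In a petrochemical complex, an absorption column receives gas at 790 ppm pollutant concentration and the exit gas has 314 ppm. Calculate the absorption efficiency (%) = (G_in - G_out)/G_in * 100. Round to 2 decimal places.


Efficiency = (G_in - G_out) / G_in * 100%
Efficiency = (790 - 314) / 790 * 100
Efficiency = 476 / 790 * 100
Efficiency = 60.25%


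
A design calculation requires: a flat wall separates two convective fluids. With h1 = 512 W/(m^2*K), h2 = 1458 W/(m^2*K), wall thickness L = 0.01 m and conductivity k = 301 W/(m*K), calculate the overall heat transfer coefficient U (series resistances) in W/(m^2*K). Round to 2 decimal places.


1/U = 1/h1 + L/k + 1/h2
1/U = 1/512 + 0.01/301 + 1/1458
1/U = 0.001953125 + 3.32226e-05 + 0.0006858711
1/U = 0.0026722187
U = 374.22 W/(m^2*K)


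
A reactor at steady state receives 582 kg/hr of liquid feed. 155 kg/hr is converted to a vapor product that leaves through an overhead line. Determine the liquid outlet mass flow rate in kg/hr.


Steady-state mass balance on the main outlet: F_out = F_in - F_removed
F_out = 582 - 155
F_out = 427 kg/hr


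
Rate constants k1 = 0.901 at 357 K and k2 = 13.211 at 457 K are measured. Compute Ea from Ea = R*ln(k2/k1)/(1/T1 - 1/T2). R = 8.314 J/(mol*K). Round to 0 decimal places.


Ea = R * ln(k2/k1) / (1/T1 - 1/T2)
ln(k2/k1) = ln(13.211/0.901) = 2.6852998
1/T1 - 1/T2 = 1/357 - 1/457 = 0.000612936641
Ea = 8.314 * 2.6852998 / 0.000612936641
Ea = 36424 J/mol


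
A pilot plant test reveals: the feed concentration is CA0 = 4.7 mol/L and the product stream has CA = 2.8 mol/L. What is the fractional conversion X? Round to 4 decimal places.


X = (CA0 - CA) / CA0
X = (4.7 - 2.8) / 4.7
X = 1.9 / 4.7
X = 0.4043


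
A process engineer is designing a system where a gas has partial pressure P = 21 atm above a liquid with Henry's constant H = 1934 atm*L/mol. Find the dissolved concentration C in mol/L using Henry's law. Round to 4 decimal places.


C = P / H
C = 21 / 1934
C = 0.0109 mol/L


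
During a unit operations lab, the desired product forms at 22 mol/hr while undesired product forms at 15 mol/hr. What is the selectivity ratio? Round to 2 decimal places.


S = desired product rate / undesired product rate
S = 22 / 15
S = 1.47


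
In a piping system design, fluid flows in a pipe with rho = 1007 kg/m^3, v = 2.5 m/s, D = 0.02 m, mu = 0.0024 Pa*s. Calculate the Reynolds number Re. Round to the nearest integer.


Re = rho * v * D / mu
Re = 1007 * 2.5 * 0.02 / 0.0024
Re = 50.35 / 0.0024
Re = 20979


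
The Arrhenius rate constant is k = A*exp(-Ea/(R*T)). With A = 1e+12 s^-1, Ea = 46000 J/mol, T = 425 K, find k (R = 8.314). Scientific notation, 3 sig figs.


k = A * exp(-Ea/(R*T))
k = 1e+12 * exp(-46000 / (8.314 * 425))
k = 1e+12 * exp(-13.018438)
k = 2.22e+06


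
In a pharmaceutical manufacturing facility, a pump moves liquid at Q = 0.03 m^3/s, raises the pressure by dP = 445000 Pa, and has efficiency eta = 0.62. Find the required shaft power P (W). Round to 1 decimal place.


P = Q * dP / eta
P = 0.03 * 445000 / 0.62
P = 13350.0 / 0.62
P = 21532.3 W


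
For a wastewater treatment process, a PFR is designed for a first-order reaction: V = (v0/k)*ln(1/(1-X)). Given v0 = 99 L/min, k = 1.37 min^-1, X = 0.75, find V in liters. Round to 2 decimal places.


V = (v0/k) * ln(1/(1-X))
V = (99/1.37) * ln(1/(1-0.75))
V = 72.262774 * ln(4.0)
V = 72.262774 * 1.386294
V = 100.18 L


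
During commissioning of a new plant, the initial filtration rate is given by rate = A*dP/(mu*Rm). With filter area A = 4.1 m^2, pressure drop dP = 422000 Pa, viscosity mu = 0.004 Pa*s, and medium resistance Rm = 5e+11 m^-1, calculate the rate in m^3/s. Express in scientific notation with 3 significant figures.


rate = A * dP / (mu * Rm)
rate = 4.1 * 422000 / (0.004 * 5e+11)
rate = 1730200.0 / 2.000e+09
rate = 8.65e-04 m^3/s


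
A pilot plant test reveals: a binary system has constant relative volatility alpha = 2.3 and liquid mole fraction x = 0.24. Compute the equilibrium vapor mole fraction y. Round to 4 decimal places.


y = alpha*x / (1 + (alpha-1)*x)
y = 2.3*0.24 / (1 + (2.3-1)*0.24)
y = 0.552 / (1 + 0.312)
y = 0.552 / 1.312
y = 0.4207


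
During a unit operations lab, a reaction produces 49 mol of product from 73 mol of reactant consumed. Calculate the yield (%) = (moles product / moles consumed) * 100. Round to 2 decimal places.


Yield = (moles product / moles consumed) * 100%
Yield = (49 / 73) * 100
Yield = 0.6712 * 100
Yield = 67.12%


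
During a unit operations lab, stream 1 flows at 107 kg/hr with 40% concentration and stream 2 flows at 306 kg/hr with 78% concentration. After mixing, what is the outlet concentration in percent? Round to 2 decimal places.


Mass balance on solute: F1*x1 + F2*x2 = F3*x3
F3 = F1 + F2 = 107 + 306 = 413 kg/hr
x3 = (F1*x1 + F2*x2)/F3
x3 = (107*0.4 + 306*0.78) / 413
x3 = 68.15%


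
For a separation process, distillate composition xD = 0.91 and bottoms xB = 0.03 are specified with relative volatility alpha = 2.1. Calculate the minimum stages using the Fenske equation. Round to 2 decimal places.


N_min = ln((xD*(1-xB))/(xB*(1-xD))) / ln(alpha)
Numerator inside ln: 0.8827 / 0.0027 = 326.925926
ln(326.925926) = 5.789734
ln(alpha) = ln(2.1) = 0.741937
N_min = 5.789734 / 0.741937 = 7.80


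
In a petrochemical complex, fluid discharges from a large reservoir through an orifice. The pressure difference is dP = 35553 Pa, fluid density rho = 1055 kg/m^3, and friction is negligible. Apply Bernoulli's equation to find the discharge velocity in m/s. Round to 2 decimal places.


v = sqrt(2*dP/rho)
v = sqrt(2*35553/1055)
v = sqrt(67.399052)
v = 8.21 m/s


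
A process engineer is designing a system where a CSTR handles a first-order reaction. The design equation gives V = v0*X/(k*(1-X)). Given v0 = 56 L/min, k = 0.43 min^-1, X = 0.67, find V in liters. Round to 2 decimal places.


V = v0 * X / (k * (1 - X))
V = 56 * 0.67 / (0.43 * (1 - 0.67))
V = 37.52 / (0.43 * 0.33)
V = 37.52 / 0.1419
V = 264.41 L


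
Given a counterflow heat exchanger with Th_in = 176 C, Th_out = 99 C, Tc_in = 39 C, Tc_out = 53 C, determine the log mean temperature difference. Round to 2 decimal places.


dT1 = Th_in - Tc_out = 176 - 53 = 123
dT2 = Th_out - Tc_in = 99 - 39 = 60
LMTD = (dT1 - dT2) / ln(dT1/dT2)
LMTD = (123 - 60) / ln(123/60)
LMTD = 87.76 K


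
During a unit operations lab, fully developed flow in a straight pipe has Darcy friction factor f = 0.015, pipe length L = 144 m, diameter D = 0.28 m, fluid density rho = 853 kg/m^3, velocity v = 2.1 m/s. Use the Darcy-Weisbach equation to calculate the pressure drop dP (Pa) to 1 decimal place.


dP = f * (L/D) * (rho*v^2/2)
dP = 0.015 * (144/0.28) * (853*2.1^2/2)
L/D = 514.28571429
rho*v^2/2 = 853*4.41/2 = 1880.865
dP = 0.015 * 514.28571429 * 1880.865
dP = 14509.5 Pa


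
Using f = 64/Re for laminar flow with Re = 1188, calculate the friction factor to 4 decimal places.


f = 64 / Re
f = 64 / 1188
f = 0.0539


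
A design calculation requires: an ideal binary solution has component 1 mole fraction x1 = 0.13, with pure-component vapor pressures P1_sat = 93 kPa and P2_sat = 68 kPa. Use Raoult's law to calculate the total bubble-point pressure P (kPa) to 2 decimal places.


P = x1*P1_sat + x2*P2_sat
x2 = 1 - x1 = 1 - 0.13 = 0.87
P = 0.13*93 + 0.87*68
P = 12.09 + 59.16
P = 71.25 kPa


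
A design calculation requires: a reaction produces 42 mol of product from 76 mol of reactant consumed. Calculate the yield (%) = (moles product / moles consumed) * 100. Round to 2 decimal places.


Yield = (moles product / moles consumed) * 100%
Yield = (42 / 76) * 100
Yield = 0.5526 * 100
Yield = 55.26%


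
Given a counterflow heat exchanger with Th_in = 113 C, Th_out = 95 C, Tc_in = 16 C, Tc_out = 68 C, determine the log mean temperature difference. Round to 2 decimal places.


dT1 = Th_in - Tc_out = 113 - 68 = 45
dT2 = Th_out - Tc_in = 95 - 16 = 79
LMTD = (dT1 - dT2) / ln(dT1/dT2)
LMTD = (45 - 79) / ln(45/79)
LMTD = 60.41 K


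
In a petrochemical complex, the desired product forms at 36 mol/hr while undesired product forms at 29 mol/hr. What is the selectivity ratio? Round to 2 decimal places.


S = desired product rate / undesired product rate
S = 36 / 29
S = 1.24


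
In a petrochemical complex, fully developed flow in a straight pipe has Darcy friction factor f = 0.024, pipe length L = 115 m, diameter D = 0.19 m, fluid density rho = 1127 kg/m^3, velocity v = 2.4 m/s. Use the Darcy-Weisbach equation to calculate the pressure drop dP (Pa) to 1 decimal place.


dP = f * (L/D) * (rho*v^2/2)
dP = 0.024 * (115/0.19) * (1127*2.4^2/2)
L/D = 605.26315789
rho*v^2/2 = 1127*5.76/2 = 3245.76
dP = 0.024 * 605.26315789 * 3245.76
dP = 47148.9 Pa


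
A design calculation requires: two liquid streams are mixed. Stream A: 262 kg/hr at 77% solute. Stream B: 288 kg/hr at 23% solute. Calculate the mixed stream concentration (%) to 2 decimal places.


Mass balance on solute: F1*x1 + F2*x2 = F3*x3
F3 = F1 + F2 = 262 + 288 = 550 kg/hr
x3 = (F1*x1 + F2*x2)/F3
x3 = (262*0.77 + 288*0.23) / 550
x3 = 48.72%
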